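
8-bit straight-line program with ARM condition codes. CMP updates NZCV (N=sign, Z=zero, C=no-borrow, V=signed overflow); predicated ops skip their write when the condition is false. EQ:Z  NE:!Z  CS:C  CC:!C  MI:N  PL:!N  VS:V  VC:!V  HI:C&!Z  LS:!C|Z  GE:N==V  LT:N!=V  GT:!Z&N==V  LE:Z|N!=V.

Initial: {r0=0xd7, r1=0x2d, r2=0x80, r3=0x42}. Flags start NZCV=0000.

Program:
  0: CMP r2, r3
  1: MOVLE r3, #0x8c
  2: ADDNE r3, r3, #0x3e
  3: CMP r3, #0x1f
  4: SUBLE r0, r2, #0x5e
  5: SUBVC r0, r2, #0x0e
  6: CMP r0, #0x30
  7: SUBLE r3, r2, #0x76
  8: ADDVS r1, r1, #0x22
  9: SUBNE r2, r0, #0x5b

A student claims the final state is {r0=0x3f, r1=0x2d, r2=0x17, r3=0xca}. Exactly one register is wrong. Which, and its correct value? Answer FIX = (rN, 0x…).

FIX = (r0, 0x72)

[0] flags=0011 → (cmp)
[1] flags=0011 LE?T → r3=0x8c
[2] flags=0011 NE?T → r3=0xca
[3] flags=1010 → (cmp)
[4] flags=1010 LE?T → r0=0x22
[5] flags=1010 VC?T → r0=0x72
[6] flags=0010 → (cmp)
[7] flags=0010 LE?F → skip
[8] flags=0010 VS?F → skip
[9] flags=0010 NE?T → r2=0x17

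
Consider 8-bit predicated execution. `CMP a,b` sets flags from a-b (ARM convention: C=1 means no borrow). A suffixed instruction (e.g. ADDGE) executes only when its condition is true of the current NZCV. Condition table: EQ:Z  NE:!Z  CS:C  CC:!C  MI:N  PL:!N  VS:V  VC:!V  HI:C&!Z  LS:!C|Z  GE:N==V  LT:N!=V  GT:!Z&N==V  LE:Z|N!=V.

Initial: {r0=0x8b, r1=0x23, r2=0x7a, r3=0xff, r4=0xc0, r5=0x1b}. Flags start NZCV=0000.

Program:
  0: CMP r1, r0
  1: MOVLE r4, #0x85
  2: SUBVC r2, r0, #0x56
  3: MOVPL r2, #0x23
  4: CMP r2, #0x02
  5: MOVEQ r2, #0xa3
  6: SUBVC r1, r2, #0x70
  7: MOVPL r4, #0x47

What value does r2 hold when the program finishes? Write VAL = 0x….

VAL = 0x7a

[0] flags=1001 → (cmp)
[1] flags=1001 LE?F → skip
[2] flags=1001 VC?F → skip
[3] flags=1001 PL?F → skip
[4] flags=0010 → (cmp)
[5] flags=0010 EQ?F → skip
[6] flags=0010 VC?T → r1=0x0a
[7] flags=0010 PL?T → r4=0x47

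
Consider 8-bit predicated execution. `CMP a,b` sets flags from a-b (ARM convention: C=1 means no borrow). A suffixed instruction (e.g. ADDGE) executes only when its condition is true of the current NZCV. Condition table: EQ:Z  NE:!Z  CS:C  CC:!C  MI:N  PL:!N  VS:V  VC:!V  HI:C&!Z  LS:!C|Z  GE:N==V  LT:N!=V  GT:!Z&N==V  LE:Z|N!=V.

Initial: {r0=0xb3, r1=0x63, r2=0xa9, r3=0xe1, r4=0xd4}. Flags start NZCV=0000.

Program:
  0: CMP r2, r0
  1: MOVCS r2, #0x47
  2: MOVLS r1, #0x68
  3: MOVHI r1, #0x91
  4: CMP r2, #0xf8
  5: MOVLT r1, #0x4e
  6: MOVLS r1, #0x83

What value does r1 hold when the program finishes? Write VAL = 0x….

VAL = 0x83

0: ✓ CMP  NZCV=1000
1: · MOVCS
2: ✓ MOVLS  r1←0x68
3: · MOVHI
4: ✓ CMP  NZCV=1000
5: ✓ MOVLT  r1←0x4e
6: ✓ MOVLS  r1←0x83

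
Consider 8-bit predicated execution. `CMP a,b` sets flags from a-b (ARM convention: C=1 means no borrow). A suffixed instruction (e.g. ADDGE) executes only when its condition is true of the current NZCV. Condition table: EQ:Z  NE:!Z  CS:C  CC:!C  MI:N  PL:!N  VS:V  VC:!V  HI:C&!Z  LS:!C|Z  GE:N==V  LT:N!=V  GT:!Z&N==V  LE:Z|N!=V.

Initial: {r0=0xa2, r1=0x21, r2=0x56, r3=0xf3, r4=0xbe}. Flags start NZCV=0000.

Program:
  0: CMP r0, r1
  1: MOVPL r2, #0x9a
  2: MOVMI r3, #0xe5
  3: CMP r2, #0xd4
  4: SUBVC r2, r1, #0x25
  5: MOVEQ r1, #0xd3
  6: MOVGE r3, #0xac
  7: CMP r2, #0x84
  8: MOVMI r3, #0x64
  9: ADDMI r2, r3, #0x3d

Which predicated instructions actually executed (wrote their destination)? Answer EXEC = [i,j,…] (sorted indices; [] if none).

EXEC = [2,6,8,9]

0: ✓ CMP  NZCV=1010
1: · MOVPL
2: ✓ MOVMI  r3←0xe5
3: ✓ CMP  NZCV=1001
4: · SUBVC
5: · MOVEQ
6: ✓ MOVGE  r3←0xac
7: ✓ CMP  NZCV=1001
8: ✓ MOVMI  r3←0x64
9: ✓ ADDMI  r2←0xa1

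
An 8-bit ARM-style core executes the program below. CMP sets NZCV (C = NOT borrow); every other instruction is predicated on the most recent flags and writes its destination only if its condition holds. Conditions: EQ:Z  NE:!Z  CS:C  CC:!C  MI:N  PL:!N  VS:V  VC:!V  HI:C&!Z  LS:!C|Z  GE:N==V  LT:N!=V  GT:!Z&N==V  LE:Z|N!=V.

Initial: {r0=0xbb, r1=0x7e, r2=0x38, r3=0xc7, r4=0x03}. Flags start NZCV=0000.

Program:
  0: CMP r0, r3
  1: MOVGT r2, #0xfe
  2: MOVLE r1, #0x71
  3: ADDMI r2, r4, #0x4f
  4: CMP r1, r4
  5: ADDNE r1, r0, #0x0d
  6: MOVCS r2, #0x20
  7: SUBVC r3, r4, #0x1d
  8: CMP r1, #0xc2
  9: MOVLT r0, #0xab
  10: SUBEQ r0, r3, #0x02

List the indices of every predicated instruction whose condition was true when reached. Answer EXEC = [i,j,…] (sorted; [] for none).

EXEC = [2,3,5,6,7]

0: ✓ CMP  NZCV=1000
1: · MOVGT
2: ✓ MOVLE  r1←0x71
3: ✓ ADDMI  r2←0x52
4: ✓ CMP  NZCV=0010
5: ✓ ADDNE  r1←0xc8
6: ✓ MOVCS  r2←0x20
7: ✓ SUBVC  r3←0xe6
8: ✓ CMP  NZCV=0010
9: · MOVLT
10: · SUBEQ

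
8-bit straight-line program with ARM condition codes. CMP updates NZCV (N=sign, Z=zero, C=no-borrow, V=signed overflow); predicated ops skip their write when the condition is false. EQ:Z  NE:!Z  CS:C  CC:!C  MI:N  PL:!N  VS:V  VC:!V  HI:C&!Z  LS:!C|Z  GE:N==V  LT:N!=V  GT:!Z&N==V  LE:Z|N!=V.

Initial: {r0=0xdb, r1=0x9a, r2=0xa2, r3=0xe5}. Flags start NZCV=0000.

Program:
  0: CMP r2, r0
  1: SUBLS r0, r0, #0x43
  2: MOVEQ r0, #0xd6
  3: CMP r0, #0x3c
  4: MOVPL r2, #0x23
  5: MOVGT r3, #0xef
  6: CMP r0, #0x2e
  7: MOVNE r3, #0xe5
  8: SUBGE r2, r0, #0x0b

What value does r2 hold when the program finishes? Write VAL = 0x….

0: ✓ CMP  NZCV=1000
1: ✓ SUBLS  r0←0x98
2: · MOVEQ
3: ✓ CMP  NZCV=0011
4: ✓ MOVPL  r2←0x23
5: · MOVGT
6: ✓ CMP  NZCV=0011
7: ✓ MOVNE  r3←0xe5
8: · SUBGE

VAL = 0x23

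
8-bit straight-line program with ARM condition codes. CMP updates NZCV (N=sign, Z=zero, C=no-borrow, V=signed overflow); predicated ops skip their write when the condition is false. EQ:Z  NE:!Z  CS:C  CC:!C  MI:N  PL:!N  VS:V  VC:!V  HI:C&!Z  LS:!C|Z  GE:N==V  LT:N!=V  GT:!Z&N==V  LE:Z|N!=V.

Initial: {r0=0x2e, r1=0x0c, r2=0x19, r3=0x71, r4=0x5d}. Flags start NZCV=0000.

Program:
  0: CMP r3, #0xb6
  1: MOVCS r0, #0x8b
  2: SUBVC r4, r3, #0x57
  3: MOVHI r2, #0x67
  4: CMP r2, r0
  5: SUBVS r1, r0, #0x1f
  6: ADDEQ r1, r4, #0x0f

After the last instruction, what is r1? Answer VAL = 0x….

0: ✓ CMP  NZCV=1001
1: · MOVCS
2: · SUBVC
3: · MOVHI
4: ✓ CMP  NZCV=1000
5: · SUBVS
6: · ADDEQ

VAL = 0x0c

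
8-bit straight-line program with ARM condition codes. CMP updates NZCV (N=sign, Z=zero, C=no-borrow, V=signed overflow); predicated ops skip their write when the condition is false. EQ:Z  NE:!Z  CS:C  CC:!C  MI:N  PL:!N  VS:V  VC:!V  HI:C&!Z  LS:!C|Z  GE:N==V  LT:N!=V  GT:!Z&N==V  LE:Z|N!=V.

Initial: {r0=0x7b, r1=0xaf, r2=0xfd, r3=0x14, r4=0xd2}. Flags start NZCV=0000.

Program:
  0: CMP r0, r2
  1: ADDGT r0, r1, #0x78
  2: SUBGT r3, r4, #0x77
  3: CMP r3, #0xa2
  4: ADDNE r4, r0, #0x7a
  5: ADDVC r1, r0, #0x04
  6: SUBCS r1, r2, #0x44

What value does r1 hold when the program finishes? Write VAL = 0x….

[0] flags=0000 → (cmp)
[1] flags=0000 GT?T → r0=0x27
[2] flags=0000 GT?T → r3=0x5b
[3] flags=1001 → (cmp)
[4] flags=1001 NE?T → r4=0xa1
[5] flags=1001 VC?F → skip
[6] flags=1001 CS?F → skip

VAL = 0xaf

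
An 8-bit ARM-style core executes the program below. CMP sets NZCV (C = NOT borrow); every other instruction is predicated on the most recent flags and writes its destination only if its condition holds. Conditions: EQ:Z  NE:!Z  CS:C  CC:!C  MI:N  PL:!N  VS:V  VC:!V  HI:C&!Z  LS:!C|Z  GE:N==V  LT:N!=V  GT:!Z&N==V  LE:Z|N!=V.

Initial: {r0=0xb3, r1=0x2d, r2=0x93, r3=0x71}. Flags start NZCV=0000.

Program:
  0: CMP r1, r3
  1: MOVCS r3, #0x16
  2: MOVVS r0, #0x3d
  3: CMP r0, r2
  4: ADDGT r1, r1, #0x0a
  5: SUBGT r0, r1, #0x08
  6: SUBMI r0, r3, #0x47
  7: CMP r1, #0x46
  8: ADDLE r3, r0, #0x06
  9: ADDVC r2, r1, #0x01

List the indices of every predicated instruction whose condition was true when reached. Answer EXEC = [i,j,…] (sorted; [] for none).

EXEC = [4,5,8,9]

[0] flags=1000 → (cmp)
[1] flags=1000 CS?F → skip
[2] flags=1000 VS?F → skip
[3] flags=0010 → (cmp)
[4] flags=0010 GT?T → r1=0x37
[5] flags=0010 GT?T → r0=0x2f
[6] flags=0010 MI?F → skip
[7] flags=1000 → (cmp)
[8] flags=1000 LE?T → r3=0x35
[9] flags=1000 VC?T → r2=0x38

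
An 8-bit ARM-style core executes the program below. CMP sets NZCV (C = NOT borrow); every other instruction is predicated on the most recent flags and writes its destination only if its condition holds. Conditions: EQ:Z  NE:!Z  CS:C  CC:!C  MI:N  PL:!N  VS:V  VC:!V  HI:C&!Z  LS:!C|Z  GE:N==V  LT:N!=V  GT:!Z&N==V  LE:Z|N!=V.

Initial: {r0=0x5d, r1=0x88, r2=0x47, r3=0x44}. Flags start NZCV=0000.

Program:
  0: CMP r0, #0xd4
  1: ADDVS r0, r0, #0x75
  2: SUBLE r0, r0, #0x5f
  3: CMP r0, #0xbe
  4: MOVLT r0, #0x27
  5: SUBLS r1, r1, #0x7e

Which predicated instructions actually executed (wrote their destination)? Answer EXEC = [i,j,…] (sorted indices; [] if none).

EXEC = [1]

[0] flags=1001 → (cmp)
[1] flags=1001 VS?T → r0=0xd2
[2] flags=1001 LE?F → skip
[3] flags=0010 → (cmp)
[4] flags=0010 LT?F → skip
[5] flags=0010 LS?F → skip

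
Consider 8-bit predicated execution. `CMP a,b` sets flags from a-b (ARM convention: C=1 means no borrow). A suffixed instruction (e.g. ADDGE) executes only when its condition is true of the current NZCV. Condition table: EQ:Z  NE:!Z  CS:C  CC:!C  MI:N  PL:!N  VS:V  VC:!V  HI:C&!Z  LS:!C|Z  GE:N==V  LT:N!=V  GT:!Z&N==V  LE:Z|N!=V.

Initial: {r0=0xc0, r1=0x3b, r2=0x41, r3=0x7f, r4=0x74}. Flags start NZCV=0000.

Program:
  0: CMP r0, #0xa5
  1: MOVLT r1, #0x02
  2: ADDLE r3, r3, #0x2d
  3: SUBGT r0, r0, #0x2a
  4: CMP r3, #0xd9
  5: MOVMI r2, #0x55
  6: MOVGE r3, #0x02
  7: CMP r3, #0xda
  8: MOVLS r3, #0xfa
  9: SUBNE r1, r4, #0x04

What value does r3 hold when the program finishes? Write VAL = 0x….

VAL = 0xfa

0: ✓ CMP  NZCV=0010
1: · MOVLT
2: · ADDLE
3: ✓ SUBGT  r0←0x96
4: ✓ CMP  NZCV=1001
5: ✓ MOVMI  r2←0x55
6: ✓ MOVGE  r3←0x02
7: ✓ CMP  NZCV=0000
8: ✓ MOVLS  r3←0xfa
9: ✓ SUBNE  r1←0x70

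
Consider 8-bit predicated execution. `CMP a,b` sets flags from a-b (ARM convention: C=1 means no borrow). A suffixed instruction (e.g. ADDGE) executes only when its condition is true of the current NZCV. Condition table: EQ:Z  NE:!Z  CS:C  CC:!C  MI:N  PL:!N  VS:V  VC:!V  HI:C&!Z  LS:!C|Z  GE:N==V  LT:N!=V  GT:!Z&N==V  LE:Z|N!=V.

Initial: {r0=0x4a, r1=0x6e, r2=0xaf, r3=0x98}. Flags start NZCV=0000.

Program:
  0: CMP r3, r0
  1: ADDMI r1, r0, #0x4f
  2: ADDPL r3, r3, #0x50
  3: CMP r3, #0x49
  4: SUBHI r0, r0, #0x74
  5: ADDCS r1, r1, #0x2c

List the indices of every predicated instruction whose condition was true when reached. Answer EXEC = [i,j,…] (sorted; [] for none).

EXEC = [2,4,5]

[0] flags=0011 → (cmp)
[1] flags=0011 MI?F → skip
[2] flags=0011 PL?T → r3=0xe8
[3] flags=1010 → (cmp)
[4] flags=1010 HI?T → r0=0xd6
[5] flags=1010 CS?T → r1=0x9a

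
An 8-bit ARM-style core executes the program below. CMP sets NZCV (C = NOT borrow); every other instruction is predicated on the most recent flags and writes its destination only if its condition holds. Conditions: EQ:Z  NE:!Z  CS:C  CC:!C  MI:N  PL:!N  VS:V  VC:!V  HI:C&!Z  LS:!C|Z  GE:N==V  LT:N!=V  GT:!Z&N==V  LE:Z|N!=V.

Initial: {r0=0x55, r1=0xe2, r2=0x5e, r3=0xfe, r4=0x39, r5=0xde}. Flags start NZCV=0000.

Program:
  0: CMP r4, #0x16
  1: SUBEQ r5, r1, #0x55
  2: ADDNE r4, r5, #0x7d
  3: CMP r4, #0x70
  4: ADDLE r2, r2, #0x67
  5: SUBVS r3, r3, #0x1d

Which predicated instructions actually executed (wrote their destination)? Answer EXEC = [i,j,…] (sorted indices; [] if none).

[0] flags=0010 → (cmp)
[1] flags=0010 EQ?F → skip
[2] flags=0010 NE?T → r4=0x5b
[3] flags=1000 → (cmp)
[4] flags=1000 LE?T → r2=0xc5
[5] flags=1000 VS?F → skip

EXEC = [2,4]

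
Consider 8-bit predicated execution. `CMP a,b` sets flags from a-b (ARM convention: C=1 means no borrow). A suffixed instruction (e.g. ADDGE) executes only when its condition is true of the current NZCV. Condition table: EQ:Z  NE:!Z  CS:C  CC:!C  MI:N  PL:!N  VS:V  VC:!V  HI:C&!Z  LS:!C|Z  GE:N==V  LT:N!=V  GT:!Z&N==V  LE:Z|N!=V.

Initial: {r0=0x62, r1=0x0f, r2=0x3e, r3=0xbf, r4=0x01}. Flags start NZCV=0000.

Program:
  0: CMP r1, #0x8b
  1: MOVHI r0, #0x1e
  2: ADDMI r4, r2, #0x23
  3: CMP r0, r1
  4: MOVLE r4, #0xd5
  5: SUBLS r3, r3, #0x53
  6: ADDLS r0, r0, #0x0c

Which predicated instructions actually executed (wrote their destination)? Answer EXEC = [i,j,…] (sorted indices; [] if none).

EXEC = [2]

[0] flags=1001 → (cmp)
[1] flags=1001 HI?F → skip
[2] flags=1001 MI?T → r4=0x61
[3] flags=0010 → (cmp)
[4] flags=0010 LE?F → skip
[5] flags=0010 LS?F → skip
[6] flags=0010 LS?F → skip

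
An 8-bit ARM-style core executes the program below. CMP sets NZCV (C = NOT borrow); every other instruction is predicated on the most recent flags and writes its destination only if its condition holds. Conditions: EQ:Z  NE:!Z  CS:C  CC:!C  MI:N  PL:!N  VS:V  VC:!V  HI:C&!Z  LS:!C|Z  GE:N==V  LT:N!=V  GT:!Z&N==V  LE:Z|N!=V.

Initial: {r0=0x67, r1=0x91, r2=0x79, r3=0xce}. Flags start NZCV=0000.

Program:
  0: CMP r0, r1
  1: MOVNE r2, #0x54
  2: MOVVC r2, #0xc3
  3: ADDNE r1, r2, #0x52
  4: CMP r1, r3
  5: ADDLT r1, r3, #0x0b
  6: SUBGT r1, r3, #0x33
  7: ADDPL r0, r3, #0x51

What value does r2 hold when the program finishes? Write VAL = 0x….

VAL = 0x54

[0] flags=1001 → (cmp)
[1] flags=1001 NE?T → r2=0x54
[2] flags=1001 VC?F → skip
[3] flags=1001 NE?T → r1=0xa6
[4] flags=1000 → (cmp)
[5] flags=1000 LT?T → r1=0xd9
[6] flags=1000 GT?F → skip
[7] flags=1000 PL?F → skip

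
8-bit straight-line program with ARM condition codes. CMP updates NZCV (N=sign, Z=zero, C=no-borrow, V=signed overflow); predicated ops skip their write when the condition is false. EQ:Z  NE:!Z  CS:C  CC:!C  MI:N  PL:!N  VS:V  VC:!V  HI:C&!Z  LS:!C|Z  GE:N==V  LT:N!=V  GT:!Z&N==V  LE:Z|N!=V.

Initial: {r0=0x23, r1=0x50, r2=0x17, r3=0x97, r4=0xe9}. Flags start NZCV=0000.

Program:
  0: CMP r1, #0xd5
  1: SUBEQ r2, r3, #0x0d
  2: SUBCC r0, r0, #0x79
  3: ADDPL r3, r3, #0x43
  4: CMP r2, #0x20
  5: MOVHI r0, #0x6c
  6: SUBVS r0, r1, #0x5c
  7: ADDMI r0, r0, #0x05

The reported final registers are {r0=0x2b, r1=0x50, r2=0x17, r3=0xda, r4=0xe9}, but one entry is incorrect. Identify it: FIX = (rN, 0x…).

0: ✓ CMP  NZCV=0000
1: · SUBEQ
2: ✓ SUBCC  r0←0xaa
3: ✓ ADDPL  r3←0xda
4: ✓ CMP  NZCV=1000
5: · MOVHI
6: · SUBVS
7: ✓ ADDMI  r0←0xaf

FIX = (r0, 0xaf)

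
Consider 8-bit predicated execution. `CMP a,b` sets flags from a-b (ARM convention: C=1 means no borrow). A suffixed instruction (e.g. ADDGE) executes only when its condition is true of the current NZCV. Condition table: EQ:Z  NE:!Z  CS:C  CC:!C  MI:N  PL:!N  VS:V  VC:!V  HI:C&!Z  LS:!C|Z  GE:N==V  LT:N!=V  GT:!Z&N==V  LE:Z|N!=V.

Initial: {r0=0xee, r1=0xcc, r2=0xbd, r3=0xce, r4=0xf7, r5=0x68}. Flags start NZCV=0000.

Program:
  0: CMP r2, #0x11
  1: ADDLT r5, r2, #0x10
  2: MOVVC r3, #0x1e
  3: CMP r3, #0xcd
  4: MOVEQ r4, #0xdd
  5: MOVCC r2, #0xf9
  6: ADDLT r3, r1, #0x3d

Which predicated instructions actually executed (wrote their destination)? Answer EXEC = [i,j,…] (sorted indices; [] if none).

[0] flags=1010 → (cmp)
[1] flags=1010 LT?T → r5=0xcd
[2] flags=1010 VC?T → r3=0x1e
[3] flags=0000 → (cmp)
[4] flags=0000 EQ?F → skip
[5] flags=0000 CC?T → r2=0xf9
[6] flags=0000 LT?F → skip

EXEC = [1,2,5]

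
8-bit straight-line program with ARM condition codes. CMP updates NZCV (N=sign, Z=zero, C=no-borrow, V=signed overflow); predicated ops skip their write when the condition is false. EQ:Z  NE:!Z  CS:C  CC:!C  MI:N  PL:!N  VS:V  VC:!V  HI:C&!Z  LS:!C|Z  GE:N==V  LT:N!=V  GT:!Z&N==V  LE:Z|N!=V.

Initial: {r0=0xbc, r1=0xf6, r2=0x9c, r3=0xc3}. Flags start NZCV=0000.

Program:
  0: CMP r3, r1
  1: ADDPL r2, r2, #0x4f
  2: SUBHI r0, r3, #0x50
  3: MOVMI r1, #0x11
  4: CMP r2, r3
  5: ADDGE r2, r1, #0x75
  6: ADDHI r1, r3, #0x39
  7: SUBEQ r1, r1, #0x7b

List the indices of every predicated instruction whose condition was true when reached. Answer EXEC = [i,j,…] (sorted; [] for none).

0: ✓ CMP  NZCV=1000
1: · ADDPL
2: · SUBHI
3: ✓ MOVMI  r1←0x11
4: ✓ CMP  NZCV=1000
5: · ADDGE
6: · ADDHI
7: · SUBEQ

EXEC = [3]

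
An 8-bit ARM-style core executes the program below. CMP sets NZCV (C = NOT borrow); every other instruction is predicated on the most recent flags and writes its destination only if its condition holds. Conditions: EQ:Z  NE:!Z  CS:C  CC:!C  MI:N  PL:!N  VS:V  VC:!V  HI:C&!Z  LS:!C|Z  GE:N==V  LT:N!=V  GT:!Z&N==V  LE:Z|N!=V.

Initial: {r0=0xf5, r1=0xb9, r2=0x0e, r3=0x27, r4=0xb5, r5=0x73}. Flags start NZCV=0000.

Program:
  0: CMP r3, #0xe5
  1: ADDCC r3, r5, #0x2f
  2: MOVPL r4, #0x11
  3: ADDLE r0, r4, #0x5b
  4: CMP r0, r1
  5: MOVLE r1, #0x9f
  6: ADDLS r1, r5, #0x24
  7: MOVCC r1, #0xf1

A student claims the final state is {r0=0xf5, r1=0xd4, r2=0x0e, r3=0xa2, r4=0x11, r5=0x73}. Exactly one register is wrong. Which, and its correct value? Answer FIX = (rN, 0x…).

FIX = (r1, 0xb9)

0: ✓ CMP  NZCV=0000
1: ✓ ADDCC  r3←0xa2
2: ✓ MOVPL  r4←0x11
3: · ADDLE
4: ✓ CMP  NZCV=0010
5: · MOVLE
6: · ADDLS
7: · MOVCC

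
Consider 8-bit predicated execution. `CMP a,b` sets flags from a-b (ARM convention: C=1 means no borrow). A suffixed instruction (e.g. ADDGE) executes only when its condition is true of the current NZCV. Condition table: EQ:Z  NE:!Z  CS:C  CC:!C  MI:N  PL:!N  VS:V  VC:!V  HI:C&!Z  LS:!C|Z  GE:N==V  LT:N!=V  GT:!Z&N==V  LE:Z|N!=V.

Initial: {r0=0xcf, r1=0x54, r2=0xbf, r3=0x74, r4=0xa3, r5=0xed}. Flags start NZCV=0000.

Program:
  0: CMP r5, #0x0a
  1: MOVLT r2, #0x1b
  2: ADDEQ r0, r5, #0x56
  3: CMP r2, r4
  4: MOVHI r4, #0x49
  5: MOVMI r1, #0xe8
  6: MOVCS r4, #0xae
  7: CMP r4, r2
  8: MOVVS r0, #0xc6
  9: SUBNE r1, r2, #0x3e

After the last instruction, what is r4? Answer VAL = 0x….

0: ✓ CMP  NZCV=1010
1: ✓ MOVLT  r2←0x1b
2: · ADDEQ
3: ✓ CMP  NZCV=0000
4: · MOVHI
5: · MOVMI
6: · MOVCS
7: ✓ CMP  NZCV=1010
8: · MOVVS
9: ✓ SUBNE  r1←0xdd

VAL = 0xa3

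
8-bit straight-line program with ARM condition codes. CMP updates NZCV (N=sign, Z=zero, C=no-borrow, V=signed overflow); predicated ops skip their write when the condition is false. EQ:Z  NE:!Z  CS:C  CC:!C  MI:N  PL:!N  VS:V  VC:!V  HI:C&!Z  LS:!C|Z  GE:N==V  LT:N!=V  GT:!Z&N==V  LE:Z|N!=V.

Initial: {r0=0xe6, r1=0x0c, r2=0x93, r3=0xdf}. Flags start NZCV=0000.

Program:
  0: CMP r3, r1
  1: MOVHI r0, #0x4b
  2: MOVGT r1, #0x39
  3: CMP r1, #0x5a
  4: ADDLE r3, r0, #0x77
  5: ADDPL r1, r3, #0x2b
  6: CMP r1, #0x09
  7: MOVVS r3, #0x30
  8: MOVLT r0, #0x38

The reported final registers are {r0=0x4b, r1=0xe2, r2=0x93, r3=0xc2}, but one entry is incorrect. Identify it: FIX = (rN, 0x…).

FIX = (r1, 0x0c)

0: ✓ CMP  NZCV=1010
1: ✓ MOVHI  r0←0x4b
2: · MOVGT
3: ✓ CMP  NZCV=1000
4: ✓ ADDLE  r3←0xc2
5: · ADDPL
6: ✓ CMP  NZCV=0010
7: · MOVVS
8: · MOVLT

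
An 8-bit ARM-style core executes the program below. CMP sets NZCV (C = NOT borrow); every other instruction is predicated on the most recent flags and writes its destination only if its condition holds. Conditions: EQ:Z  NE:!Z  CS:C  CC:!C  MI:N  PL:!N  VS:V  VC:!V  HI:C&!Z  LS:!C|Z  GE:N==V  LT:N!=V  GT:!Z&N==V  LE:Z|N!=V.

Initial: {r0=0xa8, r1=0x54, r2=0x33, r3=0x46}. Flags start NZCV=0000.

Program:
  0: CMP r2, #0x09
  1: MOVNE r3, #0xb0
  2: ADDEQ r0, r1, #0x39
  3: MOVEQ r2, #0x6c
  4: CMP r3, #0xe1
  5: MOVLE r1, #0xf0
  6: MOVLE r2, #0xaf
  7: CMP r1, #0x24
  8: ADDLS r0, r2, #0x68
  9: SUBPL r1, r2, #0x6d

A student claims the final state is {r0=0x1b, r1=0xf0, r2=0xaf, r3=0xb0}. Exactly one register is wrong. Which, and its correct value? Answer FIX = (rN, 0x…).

FIX = (r0, 0xa8)

0: ✓ CMP  NZCV=0010
1: ✓ MOVNE  r3←0xb0
2: · ADDEQ
3: · MOVEQ
4: ✓ CMP  NZCV=1000
5: ✓ MOVLE  r1←0xf0
6: ✓ MOVLE  r2←0xaf
7: ✓ CMP  NZCV=1010
8: · ADDLS
9: · SUBPL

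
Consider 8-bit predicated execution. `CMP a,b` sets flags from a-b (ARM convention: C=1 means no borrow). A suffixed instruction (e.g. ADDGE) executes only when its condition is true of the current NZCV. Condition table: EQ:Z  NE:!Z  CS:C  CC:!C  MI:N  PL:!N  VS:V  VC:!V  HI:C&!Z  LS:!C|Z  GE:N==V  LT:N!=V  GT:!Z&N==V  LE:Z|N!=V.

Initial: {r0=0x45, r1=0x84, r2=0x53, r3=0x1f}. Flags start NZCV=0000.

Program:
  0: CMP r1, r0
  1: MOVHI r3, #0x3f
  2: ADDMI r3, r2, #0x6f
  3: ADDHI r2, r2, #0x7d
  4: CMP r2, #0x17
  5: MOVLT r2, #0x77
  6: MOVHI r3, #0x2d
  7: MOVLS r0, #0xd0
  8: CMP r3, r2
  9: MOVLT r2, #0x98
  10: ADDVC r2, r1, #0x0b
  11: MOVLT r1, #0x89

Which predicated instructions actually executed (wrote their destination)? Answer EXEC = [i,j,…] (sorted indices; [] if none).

EXEC = [1,3,5,6,9,10,11]

[0] flags=0011 → (cmp)
[1] flags=0011 HI?T → r3=0x3f
[2] flags=0011 MI?F → skip
[3] flags=0011 HI?T → r2=0xd0
[4] flags=1010 → (cmp)
[5] flags=1010 LT?T → r2=0x77
[6] flags=1010 HI?T → r3=0x2d
[7] flags=1010 LS?F → skip
[8] flags=1000 → (cmp)
[9] flags=1000 LT?T → r2=0x98
[10] flags=1000 VC?T → r2=0x8f
[11] flags=1000 LT?T → r1=0x89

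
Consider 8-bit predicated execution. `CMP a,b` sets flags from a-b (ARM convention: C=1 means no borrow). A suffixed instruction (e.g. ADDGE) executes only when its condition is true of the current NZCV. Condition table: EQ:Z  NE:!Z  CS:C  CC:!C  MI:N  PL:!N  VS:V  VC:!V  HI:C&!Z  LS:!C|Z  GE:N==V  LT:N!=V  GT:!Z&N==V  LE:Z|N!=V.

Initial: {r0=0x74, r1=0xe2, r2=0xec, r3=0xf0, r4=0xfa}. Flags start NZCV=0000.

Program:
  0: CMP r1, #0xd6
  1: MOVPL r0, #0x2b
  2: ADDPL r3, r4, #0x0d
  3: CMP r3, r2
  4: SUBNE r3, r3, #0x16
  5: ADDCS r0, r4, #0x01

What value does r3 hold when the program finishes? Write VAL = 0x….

VAL = 0xf1

0: ✓ CMP  NZCV=0010
1: ✓ MOVPL  r0←0x2b
2: ✓ ADDPL  r3←0x07
3: ✓ CMP  NZCV=0000
4: ✓ SUBNE  r3←0xf1
5: · ADDCS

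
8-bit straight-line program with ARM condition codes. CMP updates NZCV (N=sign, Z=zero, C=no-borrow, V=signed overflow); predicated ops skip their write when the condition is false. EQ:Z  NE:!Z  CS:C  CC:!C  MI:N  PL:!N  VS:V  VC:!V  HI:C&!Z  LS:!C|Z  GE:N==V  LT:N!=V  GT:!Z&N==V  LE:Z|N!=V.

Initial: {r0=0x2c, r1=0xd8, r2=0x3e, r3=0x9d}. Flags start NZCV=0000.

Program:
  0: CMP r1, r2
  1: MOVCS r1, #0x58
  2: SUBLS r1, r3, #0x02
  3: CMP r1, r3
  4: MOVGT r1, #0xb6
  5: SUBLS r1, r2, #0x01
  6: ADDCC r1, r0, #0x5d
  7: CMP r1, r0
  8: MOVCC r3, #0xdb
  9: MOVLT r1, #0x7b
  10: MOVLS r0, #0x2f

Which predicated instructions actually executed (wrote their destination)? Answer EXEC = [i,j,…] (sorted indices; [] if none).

EXEC = [1,4,5,6,9]

0: ✓ CMP  NZCV=1010
1: ✓ MOVCS  r1←0x58
2: · SUBLS
3: ✓ CMP  NZCV=1001
4: ✓ MOVGT  r1←0xb6
5: ✓ SUBLS  r1←0x3d
6: ✓ ADDCC  r1←0x89
7: ✓ CMP  NZCV=0011
8: · MOVCC
9: ✓ MOVLT  r1←0x7b
10: · MOVLS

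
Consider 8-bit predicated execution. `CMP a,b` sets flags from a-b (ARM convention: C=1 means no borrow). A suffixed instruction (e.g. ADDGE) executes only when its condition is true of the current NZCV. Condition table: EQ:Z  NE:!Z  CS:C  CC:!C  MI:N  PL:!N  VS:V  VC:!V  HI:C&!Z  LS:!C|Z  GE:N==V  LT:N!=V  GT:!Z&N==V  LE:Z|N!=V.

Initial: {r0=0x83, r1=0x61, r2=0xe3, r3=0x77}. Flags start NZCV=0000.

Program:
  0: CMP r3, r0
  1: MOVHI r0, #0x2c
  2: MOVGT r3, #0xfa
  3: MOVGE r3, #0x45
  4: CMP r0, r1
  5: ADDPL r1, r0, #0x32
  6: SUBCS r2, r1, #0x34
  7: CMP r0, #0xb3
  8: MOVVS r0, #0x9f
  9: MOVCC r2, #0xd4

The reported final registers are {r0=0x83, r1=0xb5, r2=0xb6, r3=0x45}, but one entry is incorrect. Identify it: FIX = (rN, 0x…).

FIX = (r2, 0xd4)

[0] flags=1001 → (cmp)
[1] flags=1001 HI?F → skip
[2] flags=1001 GT?T → r3=0xfa
[3] flags=1001 GE?T → r3=0x45
[4] flags=0011 → (cmp)
[5] flags=0011 PL?T → r1=0xb5
[6] flags=0011 CS?T → r2=0x81
[7] flags=1000 → (cmp)
[8] flags=1000 VS?F → skip
[9] flags=1000 CC?T → r2=0xd4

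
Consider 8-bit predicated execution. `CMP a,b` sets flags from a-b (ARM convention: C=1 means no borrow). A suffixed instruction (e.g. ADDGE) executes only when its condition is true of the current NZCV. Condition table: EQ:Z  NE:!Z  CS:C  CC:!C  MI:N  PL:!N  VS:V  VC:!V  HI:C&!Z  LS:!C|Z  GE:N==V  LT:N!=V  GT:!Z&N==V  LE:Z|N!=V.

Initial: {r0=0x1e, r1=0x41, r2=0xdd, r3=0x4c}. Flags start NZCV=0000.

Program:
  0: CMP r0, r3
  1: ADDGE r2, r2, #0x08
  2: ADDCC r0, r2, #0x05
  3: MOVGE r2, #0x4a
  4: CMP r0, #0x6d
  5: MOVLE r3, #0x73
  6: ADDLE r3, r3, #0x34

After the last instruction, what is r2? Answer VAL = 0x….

[0] flags=1000 → (cmp)
[1] flags=1000 GE?F → skip
[2] flags=1000 CC?T → r0=0xe2
[3] flags=1000 GE?F → skip
[4] flags=0011 → (cmp)
[5] flags=0011 LE?T → r3=0x73
[6] flags=0011 LE?T → r3=0xa7

VAL = 0xdd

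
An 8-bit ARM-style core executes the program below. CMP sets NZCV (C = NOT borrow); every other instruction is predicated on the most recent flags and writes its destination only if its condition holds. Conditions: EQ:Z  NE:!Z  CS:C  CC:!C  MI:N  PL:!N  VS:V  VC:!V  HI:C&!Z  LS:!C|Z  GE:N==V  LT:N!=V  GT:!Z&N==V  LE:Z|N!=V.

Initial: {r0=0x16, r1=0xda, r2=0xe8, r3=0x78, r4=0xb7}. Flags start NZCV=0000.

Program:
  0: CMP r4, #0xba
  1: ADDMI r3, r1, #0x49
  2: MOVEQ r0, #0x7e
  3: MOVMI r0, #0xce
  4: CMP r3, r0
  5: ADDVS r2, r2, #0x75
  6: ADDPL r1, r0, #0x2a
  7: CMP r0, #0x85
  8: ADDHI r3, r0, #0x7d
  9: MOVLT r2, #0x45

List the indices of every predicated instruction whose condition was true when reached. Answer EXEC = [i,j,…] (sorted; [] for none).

EXEC = [1,3,6,8]

[0] flags=1000 → (cmp)
[1] flags=1000 MI?T → r3=0x23
[2] flags=1000 EQ?F → skip
[3] flags=1000 MI?T → r0=0xce
[4] flags=0000 → (cmp)
[5] flags=0000 VS?F → skip
[6] flags=0000 PL?T → r1=0xf8
[7] flags=0010 → (cmp)
[8] flags=0010 HI?T → r3=0x4b
[9] flags=0010 LT?F → skip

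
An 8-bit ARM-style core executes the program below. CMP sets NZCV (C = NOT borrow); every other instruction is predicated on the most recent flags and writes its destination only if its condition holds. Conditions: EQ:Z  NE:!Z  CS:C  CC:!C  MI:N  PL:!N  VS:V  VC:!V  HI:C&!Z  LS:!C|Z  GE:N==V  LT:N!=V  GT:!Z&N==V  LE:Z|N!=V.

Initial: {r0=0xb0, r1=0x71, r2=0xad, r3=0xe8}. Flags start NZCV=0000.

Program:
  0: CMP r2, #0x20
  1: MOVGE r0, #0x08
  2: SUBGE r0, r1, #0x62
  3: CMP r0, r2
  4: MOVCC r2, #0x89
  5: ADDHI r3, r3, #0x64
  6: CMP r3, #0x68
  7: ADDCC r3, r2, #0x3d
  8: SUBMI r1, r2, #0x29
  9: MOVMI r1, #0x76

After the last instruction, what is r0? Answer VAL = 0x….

[0] flags=1010 → (cmp)
[1] flags=1010 GE?F → skip
[2] flags=1010 GE?F → skip
[3] flags=0010 → (cmp)
[4] flags=0010 CC?F → skip
[5] flags=0010 HI?T → r3=0x4c
[6] flags=1000 → (cmp)
[7] flags=1000 CC?T → r3=0xea
[8] flags=1000 MI?T → r1=0x84
[9] flags=1000 MI?T → r1=0x76

VAL = 0xb0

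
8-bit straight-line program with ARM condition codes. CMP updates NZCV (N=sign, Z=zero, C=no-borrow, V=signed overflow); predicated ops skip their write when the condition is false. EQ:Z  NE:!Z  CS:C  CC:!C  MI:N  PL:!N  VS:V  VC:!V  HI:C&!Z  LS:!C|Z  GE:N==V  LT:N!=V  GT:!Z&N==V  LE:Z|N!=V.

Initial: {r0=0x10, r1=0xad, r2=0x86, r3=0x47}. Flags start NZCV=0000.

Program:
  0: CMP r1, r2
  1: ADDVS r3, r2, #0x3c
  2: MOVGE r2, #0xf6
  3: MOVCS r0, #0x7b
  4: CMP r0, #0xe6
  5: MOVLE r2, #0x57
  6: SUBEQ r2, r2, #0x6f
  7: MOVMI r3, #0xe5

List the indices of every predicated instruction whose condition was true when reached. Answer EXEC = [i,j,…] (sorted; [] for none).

EXEC = [2,3,7]

[0] flags=0010 → (cmp)
[1] flags=0010 VS?F → skip
[2] flags=0010 GE?T → r2=0xf6
[3] flags=0010 CS?T → r0=0x7b
[4] flags=1001 → (cmp)
[5] flags=1001 LE?F → skip
[6] flags=1001 EQ?F → skip
[7] flags=1001 MI?T → r3=0xe5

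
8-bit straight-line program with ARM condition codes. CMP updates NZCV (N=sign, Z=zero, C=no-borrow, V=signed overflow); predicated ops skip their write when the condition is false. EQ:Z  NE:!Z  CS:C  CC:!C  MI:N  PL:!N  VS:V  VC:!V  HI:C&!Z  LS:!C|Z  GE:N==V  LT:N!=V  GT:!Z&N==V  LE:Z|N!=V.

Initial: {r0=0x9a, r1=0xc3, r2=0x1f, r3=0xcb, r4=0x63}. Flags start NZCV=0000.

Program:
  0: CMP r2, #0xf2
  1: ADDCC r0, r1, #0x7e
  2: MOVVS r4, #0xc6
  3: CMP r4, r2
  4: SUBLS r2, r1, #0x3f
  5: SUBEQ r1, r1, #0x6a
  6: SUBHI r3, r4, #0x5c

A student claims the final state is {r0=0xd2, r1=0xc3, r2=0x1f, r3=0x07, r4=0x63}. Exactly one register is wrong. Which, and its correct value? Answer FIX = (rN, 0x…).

[0] flags=0000 → (cmp)
[1] flags=0000 CC?T → r0=0x41
[2] flags=0000 VS?F → skip
[3] flags=0010 → (cmp)
[4] flags=0010 LS?F → skip
[5] flags=0010 EQ?F → skip
[6] flags=0010 HI?T → r3=0x07

FIX = (r0, 0x41)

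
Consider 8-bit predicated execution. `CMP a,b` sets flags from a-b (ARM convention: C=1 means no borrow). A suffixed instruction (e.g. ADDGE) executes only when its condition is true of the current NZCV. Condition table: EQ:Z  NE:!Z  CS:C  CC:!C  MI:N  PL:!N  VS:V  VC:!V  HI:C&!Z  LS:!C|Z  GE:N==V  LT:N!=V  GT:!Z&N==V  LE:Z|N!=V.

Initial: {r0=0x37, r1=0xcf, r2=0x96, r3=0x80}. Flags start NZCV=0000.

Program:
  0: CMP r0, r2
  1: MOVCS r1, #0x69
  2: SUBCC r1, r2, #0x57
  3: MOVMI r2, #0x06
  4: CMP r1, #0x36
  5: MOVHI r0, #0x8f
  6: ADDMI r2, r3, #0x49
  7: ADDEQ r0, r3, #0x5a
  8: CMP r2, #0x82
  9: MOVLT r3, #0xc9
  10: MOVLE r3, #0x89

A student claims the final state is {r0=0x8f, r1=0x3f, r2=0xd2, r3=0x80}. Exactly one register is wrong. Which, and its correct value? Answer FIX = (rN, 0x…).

FIX = (r2, 0x06)

[0] flags=1001 → (cmp)
[1] flags=1001 CS?F → skip
[2] flags=1001 CC?T → r1=0x3f
[3] flags=1001 MI?T → r2=0x06
[4] flags=0010 → (cmp)
[5] flags=0010 HI?T → r0=0x8f
[6] flags=0010 MI?F → skip
[7] flags=0010 EQ?F → skip
[8] flags=1001 → (cmp)
[9] flags=1001 LT?F → skip
[10] flags=1001 LE?F → skip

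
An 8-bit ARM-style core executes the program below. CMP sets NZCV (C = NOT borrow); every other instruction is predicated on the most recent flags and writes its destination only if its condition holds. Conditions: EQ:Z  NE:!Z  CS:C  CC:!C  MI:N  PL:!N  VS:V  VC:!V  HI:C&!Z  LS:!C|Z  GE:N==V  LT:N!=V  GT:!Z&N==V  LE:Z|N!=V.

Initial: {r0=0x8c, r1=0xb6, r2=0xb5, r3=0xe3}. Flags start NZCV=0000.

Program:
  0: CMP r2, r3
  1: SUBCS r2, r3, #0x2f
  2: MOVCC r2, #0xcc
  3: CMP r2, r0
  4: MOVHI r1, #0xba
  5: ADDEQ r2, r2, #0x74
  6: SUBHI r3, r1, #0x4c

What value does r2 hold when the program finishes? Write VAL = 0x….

0: ✓ CMP  NZCV=1000
1: · SUBCS
2: ✓ MOVCC  r2←0xcc
3: ✓ CMP  NZCV=0010
4: ✓ MOVHI  r1←0xba
5: · ADDEQ
6: ✓ SUBHI  r3←0x6e

VAL = 0xcc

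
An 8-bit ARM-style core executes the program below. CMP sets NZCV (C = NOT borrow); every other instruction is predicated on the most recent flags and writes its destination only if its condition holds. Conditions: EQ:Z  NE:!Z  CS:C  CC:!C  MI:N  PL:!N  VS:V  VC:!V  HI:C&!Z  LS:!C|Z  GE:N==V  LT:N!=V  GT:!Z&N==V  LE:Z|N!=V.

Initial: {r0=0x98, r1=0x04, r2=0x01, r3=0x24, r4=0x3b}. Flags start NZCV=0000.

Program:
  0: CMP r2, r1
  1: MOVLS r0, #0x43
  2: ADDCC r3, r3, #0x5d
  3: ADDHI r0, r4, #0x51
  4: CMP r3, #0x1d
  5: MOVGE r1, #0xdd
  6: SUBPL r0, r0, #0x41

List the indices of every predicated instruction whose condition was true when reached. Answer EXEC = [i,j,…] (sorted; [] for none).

EXEC = [1,2,6]

0: ✓ CMP  NZCV=1000
1: ✓ MOVLS  r0←0x43
2: ✓ ADDCC  r3←0x81
3: · ADDHI
4: ✓ CMP  NZCV=0011
5: · MOVGE
6: ✓ SUBPL  r0←0x02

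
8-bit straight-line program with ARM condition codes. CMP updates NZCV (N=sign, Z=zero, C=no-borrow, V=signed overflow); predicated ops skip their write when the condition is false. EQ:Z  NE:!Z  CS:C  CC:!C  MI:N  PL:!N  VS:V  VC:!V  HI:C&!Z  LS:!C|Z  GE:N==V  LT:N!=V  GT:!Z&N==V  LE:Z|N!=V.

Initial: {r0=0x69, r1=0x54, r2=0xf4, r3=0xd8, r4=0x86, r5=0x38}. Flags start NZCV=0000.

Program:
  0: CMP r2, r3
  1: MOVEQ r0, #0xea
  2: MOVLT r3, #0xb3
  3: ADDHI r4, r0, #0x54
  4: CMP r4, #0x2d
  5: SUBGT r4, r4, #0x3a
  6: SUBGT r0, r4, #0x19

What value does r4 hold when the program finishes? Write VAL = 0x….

0: ✓ CMP  NZCV=0010
1: · MOVEQ
2: · MOVLT
3: ✓ ADDHI  r4←0xbd
4: ✓ CMP  NZCV=1010
5: · SUBGT
6: · SUBGT

VAL = 0xbd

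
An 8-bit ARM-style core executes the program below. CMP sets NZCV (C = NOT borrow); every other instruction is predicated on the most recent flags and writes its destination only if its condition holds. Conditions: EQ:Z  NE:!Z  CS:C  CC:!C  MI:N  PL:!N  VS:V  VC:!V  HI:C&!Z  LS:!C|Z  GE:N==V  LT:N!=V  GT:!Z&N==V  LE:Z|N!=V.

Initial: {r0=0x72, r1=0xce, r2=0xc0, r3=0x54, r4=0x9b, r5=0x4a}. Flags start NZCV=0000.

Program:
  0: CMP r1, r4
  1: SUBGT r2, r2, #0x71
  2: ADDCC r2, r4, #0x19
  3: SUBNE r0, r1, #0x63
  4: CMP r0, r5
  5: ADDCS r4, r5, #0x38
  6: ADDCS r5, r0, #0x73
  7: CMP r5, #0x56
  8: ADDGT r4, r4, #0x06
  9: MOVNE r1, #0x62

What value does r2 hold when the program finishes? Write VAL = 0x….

VAL = 0x4f

0: ✓ CMP  NZCV=0010
1: ✓ SUBGT  r2←0x4f
2: · ADDCC
3: ✓ SUBNE  r0←0x6b
4: ✓ CMP  NZCV=0010
5: ✓ ADDCS  r4←0x82
6: ✓ ADDCS  r5←0xde
7: ✓ CMP  NZCV=1010
8: · ADDGT
9: ✓ MOVNE  r1←0x62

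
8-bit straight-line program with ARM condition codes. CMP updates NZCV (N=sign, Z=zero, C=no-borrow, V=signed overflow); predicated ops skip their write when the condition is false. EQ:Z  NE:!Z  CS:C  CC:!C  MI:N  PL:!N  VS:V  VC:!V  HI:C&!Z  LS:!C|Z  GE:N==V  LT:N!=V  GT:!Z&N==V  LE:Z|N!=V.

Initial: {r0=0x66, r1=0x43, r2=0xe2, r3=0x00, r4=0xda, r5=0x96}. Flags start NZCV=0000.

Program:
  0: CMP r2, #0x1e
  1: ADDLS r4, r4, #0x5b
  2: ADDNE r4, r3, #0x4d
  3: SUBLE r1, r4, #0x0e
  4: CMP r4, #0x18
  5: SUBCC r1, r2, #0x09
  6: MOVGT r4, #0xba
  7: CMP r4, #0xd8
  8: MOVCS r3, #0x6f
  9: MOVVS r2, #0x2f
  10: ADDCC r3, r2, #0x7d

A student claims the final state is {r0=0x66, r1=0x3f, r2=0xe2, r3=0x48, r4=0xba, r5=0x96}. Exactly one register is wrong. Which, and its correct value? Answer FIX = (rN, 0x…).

FIX = (r3, 0x5f)

0: ✓ CMP  NZCV=1010
1: · ADDLS
2: ✓ ADDNE  r4←0x4d
3: ✓ SUBLE  r1←0x3f
4: ✓ CMP  NZCV=0010
5: · SUBCC
6: ✓ MOVGT  r4←0xba
7: ✓ CMP  NZCV=1000
8: · MOVCS
9: · MOVVS
10: ✓ ADDCC  r3←0x5f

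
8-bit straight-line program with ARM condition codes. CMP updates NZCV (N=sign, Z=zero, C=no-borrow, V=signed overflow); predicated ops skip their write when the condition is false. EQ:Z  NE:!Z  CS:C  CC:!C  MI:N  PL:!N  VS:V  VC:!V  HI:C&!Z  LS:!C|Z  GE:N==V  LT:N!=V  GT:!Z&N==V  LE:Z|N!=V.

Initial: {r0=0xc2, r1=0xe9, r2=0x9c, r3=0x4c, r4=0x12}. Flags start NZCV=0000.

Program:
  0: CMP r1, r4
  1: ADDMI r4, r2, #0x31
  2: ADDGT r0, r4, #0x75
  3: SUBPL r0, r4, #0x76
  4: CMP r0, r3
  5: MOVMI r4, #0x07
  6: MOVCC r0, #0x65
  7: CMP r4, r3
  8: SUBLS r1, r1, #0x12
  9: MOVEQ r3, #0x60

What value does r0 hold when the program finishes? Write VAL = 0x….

[0] flags=1010 → (cmp)
[1] flags=1010 MI?T → r4=0xcd
[2] flags=1010 GT?F → skip
[3] flags=1010 PL?F → skip
[4] flags=0011 → (cmp)
[5] flags=0011 MI?F → skip
[6] flags=0011 CC?F → skip
[7] flags=1010 → (cmp)
[8] flags=1010 LS?F → skip
[9] flags=1010 EQ?F → skip

VAL = 0xc2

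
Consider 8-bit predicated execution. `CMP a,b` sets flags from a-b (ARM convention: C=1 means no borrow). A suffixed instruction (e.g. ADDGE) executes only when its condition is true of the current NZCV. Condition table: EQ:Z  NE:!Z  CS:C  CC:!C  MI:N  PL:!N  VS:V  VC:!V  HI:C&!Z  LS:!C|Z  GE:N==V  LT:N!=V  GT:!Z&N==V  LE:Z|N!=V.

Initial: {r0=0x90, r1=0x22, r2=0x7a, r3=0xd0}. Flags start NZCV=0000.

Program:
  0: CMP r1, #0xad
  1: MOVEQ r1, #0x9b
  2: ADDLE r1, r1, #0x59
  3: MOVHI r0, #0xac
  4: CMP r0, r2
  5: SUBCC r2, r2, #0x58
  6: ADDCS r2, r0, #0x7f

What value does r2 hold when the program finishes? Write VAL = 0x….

[0] flags=0000 → (cmp)
[1] flags=0000 EQ?F → skip
[2] flags=0000 LE?F → skip
[3] flags=0000 HI?F → skip
[4] flags=0011 → (cmp)
[5] flags=0011 CC?F → skip
[6] flags=0011 CS?T → r2=0x0f

VAL = 0x0f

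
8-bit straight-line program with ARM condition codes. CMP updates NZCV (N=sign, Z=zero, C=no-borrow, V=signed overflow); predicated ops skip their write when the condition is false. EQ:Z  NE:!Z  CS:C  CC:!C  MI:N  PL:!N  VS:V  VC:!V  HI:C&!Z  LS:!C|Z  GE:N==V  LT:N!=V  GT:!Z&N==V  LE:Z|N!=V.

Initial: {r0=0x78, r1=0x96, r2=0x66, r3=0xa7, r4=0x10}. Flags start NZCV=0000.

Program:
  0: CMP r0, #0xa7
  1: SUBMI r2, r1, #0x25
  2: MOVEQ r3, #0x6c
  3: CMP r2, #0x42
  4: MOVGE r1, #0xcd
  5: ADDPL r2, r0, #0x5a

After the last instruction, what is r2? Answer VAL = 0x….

0: ✓ CMP  NZCV=1001
1: ✓ SUBMI  r2←0x71
2: · MOVEQ
3: ✓ CMP  NZCV=0010
4: ✓ MOVGE  r1←0xcd
5: ✓ ADDPL  r2←0xd2

VAL = 0xd2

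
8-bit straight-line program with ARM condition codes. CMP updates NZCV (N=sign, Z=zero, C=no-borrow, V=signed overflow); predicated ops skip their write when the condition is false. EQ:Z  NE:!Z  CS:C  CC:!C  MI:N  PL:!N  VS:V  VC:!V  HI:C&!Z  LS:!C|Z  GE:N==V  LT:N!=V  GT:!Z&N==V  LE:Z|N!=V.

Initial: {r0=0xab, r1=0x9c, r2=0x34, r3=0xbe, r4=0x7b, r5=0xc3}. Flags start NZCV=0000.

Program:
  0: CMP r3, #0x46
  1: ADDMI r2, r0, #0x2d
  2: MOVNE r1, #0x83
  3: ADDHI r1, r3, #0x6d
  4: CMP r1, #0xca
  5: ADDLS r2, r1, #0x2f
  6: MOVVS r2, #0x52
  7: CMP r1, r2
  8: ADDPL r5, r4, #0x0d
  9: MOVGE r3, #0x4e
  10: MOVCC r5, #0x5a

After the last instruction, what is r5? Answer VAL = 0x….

VAL = 0x5a

[0] flags=0011 → (cmp)
[1] flags=0011 MI?F → skip
[2] flags=0011 NE?T → r1=0x83
[3] flags=0011 HI?T → r1=0x2b
[4] flags=0000 → (cmp)
[5] flags=0000 LS?T → r2=0x5a
[6] flags=0000 VS?F → skip
[7] flags=1000 → (cmp)
[8] flags=1000 PL?F → skip
[9] flags=1000 GE?F → skip
[10] flags=1000 CC?T → r5=0x5a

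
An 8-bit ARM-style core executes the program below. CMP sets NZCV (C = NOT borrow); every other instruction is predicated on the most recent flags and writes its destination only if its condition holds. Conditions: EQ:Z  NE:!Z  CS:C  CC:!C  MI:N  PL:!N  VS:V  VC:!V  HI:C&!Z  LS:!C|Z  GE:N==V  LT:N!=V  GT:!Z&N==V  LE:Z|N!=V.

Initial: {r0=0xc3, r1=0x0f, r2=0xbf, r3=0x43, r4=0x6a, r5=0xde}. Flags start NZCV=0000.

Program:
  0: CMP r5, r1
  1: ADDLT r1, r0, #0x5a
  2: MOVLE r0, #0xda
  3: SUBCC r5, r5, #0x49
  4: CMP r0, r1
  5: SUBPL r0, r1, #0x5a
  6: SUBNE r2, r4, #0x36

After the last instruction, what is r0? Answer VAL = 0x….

VAL = 0xda

[0] flags=1010 → (cmp)
[1] flags=1010 LT?T → r1=0x1d
[2] flags=1010 LE?T → r0=0xda
[3] flags=1010 CC?F → skip
[4] flags=1010 → (cmp)
[5] flags=1010 PL?F → skip
[6] flags=1010 NE?T → r2=0x34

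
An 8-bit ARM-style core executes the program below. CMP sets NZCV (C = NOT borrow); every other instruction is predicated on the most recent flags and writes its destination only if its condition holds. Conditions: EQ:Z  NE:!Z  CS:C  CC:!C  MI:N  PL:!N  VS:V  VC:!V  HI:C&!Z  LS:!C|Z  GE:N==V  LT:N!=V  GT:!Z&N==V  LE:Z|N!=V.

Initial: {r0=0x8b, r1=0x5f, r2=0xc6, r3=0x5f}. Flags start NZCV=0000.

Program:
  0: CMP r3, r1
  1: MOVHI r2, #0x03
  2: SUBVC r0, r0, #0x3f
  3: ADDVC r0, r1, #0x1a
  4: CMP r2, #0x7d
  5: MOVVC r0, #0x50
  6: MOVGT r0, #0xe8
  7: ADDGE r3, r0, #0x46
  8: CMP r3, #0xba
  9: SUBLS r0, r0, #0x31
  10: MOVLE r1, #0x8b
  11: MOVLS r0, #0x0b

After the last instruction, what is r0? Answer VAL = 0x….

VAL = 0x0b

0: ✓ CMP  NZCV=0110
1: · MOVHI
2: ✓ SUBVC  r0←0x4c
3: ✓ ADDVC  r0←0x79
4: ✓ CMP  NZCV=0011
5: · MOVVC
6: · MOVGT
7: · ADDGE
8: ✓ CMP  NZCV=1001
9: ✓ SUBLS  r0←0x48
10: · MOVLE
11: ✓ MOVLS  r0←0x0b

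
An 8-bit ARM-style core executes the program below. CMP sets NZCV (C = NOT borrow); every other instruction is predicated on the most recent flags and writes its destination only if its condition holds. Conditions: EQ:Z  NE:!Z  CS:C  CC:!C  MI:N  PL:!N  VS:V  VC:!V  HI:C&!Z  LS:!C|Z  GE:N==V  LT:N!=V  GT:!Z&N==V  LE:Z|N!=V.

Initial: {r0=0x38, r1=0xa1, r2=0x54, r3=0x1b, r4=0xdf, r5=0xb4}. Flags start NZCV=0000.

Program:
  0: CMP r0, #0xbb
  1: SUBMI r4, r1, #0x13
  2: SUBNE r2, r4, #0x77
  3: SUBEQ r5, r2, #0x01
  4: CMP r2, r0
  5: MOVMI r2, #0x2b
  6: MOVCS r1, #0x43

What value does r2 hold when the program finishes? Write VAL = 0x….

VAL = 0x68

[0] flags=0000 → (cmp)
[1] flags=0000 MI?F → skip
[2] flags=0000 NE?T → r2=0x68
[3] flags=0000 EQ?F → skip
[4] flags=0010 → (cmp)
[5] flags=0010 MI?F → skip
[6] flags=0010 CS?T → r1=0x43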